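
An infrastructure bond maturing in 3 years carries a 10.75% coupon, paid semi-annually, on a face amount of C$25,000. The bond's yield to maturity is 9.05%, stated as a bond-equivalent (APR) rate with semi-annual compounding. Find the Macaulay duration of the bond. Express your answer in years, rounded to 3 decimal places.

Periodic yield y = 0.04525. Discount each cash flow and weight by its period:
  t   CF        PV=CF/(1+0.04525)^t    t·PV
  1     1,343.75     1,285.5776     1,285.5776
  2     1,343.75     1,229.9236     2,459.8471
  3     1,343.75     1,176.6789     3,530.0366
  4     1,343.75     1,125.7392     4,502.9566
  5     1,343.75     1,077.0047     5,385.0235
  6    26,343.75    20,200.2404   121,201.4427
  Σ                 26,095.1643   138,364.8841
Price P = Σ PV = 26,095.1643.
Macaulay duration = Σ(t·PV) / P = 138,364.8841 / 26,095.1643 = 5.30232 half-year periods.
In years: 5.30232 / 2 = 2.65116 years.

2.651 years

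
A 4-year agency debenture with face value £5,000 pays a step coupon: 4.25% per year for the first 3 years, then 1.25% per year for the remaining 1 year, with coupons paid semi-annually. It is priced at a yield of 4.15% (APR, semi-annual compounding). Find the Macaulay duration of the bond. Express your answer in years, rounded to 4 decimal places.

Periodic yield y = 0.02075. Discount each cash flow and weight by its period:
  t   CF        PV=CF/(1+0.02075)^t    t·PV
  1       106.25       104.0901       104.0901
  2       106.25       101.9742       203.9483
  3       106.25        99.9012       299.7036
  4       106.25        97.8704       391.4816
  5       106.25        95.8809       479.4044
  6       106.25        93.9318       563.5908
  7        31.25        27.0654       189.4577
  8     5,031.25     4,268.9473    34,151.5780
  Σ                  4,889.6612    36,383.2546
Price P = Σ PV = 4,889.6612.
Macaulay duration = Σ(t·PV) / P = 36,383.2546 / 4,889.6612 = 7.44085 half-year periods.
In years: 7.44085 / 2 = 3.72043 years.

3.7204 years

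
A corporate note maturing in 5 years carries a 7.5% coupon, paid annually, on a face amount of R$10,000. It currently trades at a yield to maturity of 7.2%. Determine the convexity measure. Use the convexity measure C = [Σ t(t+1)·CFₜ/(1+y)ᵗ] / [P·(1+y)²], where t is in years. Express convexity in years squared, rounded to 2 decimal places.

With y = 0.072:
  t   CF        PV=CF/(1+0.072)^t    t·PV        t(t+1)·PV
  1       750.00       699.6269       699.6269       1,399.2537
  2       750.00       652.6370     1,305.2740       3,915.8220
  3       750.00       608.8032     1,826.4095       7,305.6381
  4       750.00       567.9134     2,271.6536      11,358.2682
  5    10,750.00     7,593.3696    37,966.8478     227,801.0871
  Σ                 10,122.3500    44,069.8119     251,780.0690
P = 10,122.3500.
Convexity = Σ t(t+1)·PV / [P·(1+y)²] = 251,780.0690 / (10,122.3500 × 1.149184) = 21.64464.

21.64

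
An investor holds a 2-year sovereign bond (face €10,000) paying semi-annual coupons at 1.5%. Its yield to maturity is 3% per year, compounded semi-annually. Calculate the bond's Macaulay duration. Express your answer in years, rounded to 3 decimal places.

1.977 years

Periodic yield y = 0.015. Discount each cash flow and weight by its period:
  t   CF        PV=CF/(1+0.015)^t    t·PV
  1        75.00        73.8916        73.8916
  2        75.00        72.7996       145.5993
  3        75.00        71.7238       215.1713
  4    10,075.00     9,492.5061    37,970.0245
  Σ                  9,710.9212    38,404.6867
Price P = Σ PV = 9,710.9212.
Macaulay duration = Σ(t·PV) / P = 38,404.6867 / 9,710.9212 = 3.95479 half-year periods.
In years: 3.95479 / 2 = 1.97740 years.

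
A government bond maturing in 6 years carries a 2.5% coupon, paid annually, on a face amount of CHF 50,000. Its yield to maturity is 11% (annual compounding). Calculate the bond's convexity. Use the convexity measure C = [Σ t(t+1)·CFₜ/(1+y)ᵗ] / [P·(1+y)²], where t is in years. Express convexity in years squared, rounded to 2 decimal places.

With y = 0.11:
  t   CF        PV=CF/(1+0.11)^t    t·PV        t(t+1)·PV
  1     1,250.00     1,126.1261     1,126.1261       2,252.2523
  2     1,250.00     1,014.5280     2,029.0561       6,087.1682
  3     1,250.00       913.9892     2,741.9677      10,967.8707
  4     1,250.00       823.4137     3,293.6549      16,468.2744
  5     1,250.00       741.8142     3,709.0708      22,254.4248
  6    51,250.00    27,400.3428   164,402.0571   1,150,814.3997
  Σ                 32,020.2141   177,301.9327   1,208,844.3901
P = 32,020.2141.
Convexity = Σ t(t+1)·PV / [P·(1+y)²] = 1,208,844.3901 / (32,020.2141 × 1.232100) = 30.64081.

30.64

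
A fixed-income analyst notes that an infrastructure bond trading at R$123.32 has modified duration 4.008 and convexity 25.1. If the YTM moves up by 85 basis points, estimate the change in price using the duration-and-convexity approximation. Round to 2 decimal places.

-R$4.09

Duration effect: -D_mod·Δy = -4.008 × (+0.0085) = -0.034068
Convexity effect: ½·C·(Δy)² = 0.5 × 25.1 × (0.0085)² = +0.0009067375
ΔP/P ≈ -0.034068 + 0.0009067375 = -0.0331612625
ΔP ≈ 123.32 × (-0.0331612625) = -4.0894468915.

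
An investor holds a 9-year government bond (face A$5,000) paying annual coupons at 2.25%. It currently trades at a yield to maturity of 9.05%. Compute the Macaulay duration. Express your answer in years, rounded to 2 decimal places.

Periodic yield y = 0.0905. Discount each cash flow and weight by its year:
  t   CF        PV=CF/(1+0.0905)^t    t·PV
  1       112.50       103.1637       103.1637
  2       112.50        94.6022       189.2044
  3       112.50        86.7512       260.2536
  4       112.50        79.5518       318.2071
  5       112.50        72.9498       364.7491
  6       112.50        66.8957       401.3745
  7       112.50        61.3441       429.4087
  8       112.50        56.2532       450.0255
  9     5,112.50     2,344.2412    21,098.1707
  Σ                  2,965.7529    23,614.5572
Price P = Σ PV = 2,965.7529.
Macaulay duration = Σ(t·PV) / P = 23,614.5572 / 2,965.7529 = 7.96242 years.

7.96 years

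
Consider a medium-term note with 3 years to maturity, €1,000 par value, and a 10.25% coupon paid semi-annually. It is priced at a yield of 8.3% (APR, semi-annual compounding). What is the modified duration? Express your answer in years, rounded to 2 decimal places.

Periodic yield y = 0.0415. First find Macaulay duration:
  t   CF        PV=CF/(1+0.0415)^t    t·PV
  1        51.25        49.2079        49.2079
  2        51.25        47.2471        94.4942
  3        51.25        45.3645       136.0935
  4        51.25        43.5569       174.2275
  5        51.25        41.8213       209.1065
  6     1,051.25       823.6645     4,941.9872
  Σ                  1,050.8622     5,605.1168
P = 1,050.8622; Macaulay duration = 5,605.1168 / 1,050.8622 = 5.33383 half-year periods = 2.66691 years.
Modified duration = D_Mac / (1 + y) = 2.66691 / 1.0415 = 2.56065 years.

2.56 years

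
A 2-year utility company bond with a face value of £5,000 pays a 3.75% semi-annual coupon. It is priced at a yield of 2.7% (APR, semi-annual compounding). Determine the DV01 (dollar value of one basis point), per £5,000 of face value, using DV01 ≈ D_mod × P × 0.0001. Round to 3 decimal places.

Periodic yield y = 0.0135.
  t   CF        PV=CF/(1+0.0135)^t    t·PV
  1        93.75        92.5012        92.5012
  2        93.75        91.2691       182.5382
  3        93.75        90.0534       270.1601
  4     5,093.75     4,827.7260    19,310.9040
  Σ                  5,101.5497    19,856.1036
P = 5,101.5497; D_Mac = 3.89217 half-year periods = 1.94609 yrs; D_mod = 1.92016 yrs.
DV01 ≈ 1.92016 × 5,101.5497 × 0.0001 = 0.979581.

£0.980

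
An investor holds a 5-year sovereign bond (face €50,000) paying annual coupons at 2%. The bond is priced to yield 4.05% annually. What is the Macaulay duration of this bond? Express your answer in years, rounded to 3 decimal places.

4.797 years

Periodic yield y = 0.0405. Discount each cash flow and weight by its year:
  t   CF        PV=CF/(1+0.0405)^t    t·PV
  1     1,000.00       961.0764       961.0764
  2     1,000.00       923.6679     1,847.3357
  3     1,000.00       887.7154     2,663.1462
  4     1,000.00       853.1623     3,412.6492
  5    51,000.00    41,817.6625   209,088.3126
  Σ                 45,443.2845   217,972.5201
Price P = Σ PV = 45,443.2845.
Macaulay duration = Σ(t·PV) / P = 217,972.5201 / 45,443.2845 = 4.79658 years.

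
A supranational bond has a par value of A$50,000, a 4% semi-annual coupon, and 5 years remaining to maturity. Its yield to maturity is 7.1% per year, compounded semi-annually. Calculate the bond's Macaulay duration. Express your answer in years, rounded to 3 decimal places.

4.544 years

Periodic yield y = 0.0355. Discount each cash flow and weight by its period:
  t   CF        PV=CF/(1+0.0355)^t    t·PV
  1     1,000.00       965.7170       965.7170
  2     1,000.00       932.6094     1,865.2188
  3     1,000.00       900.6368     2,701.9104
  4     1,000.00       869.7603     3,479.0413
  5     1,000.00       839.9424     4,199.7118
  6     1,000.00       811.1467     4,866.8799
  7     1,000.00       783.3381     5,483.3670
  8     1,000.00       756.4830     6,051.8640
  9     1,000.00       730.5485     6,574.9368
  10   51,000.00    35,980.6615   359,806.6152
  Σ                 43,570.8438   395,995.2623
Price P = Σ PV = 43,570.8438.
Macaulay duration = Σ(t·PV) / P = 395,995.2623 / 43,570.8438 = 9.08854 half-year periods.
In years: 9.08854 / 2 = 4.54427 years.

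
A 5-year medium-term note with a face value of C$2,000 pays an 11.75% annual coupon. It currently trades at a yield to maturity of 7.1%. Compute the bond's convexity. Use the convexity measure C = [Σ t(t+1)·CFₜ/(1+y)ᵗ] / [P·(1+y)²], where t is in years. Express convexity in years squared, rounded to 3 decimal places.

20.188

With y = 0.071:
  t   CF        PV=CF/(1+0.071)^t    t·PV        t(t+1)·PV
  1       235.00       219.4211       219.4211         438.8422
  2       235.00       204.8750       409.7500       1,229.2499
  3       235.00       191.2932       573.8795       2,295.5180
  4       235.00       178.6117       714.4469       3,572.2346
  5     2,235.00     1,586.0986     7,930.4928      47,582.9571
  Σ                  2,380.2995     9,847.9903      55,118.8017
P = 2,380.2995.
Convexity = Σ t(t+1)·PV / [P·(1+y)²] = 55,118.8017 / (2,380.2995 × 1.147041) = 20.18781.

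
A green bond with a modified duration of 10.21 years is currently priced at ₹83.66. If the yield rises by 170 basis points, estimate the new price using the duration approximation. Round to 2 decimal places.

₹69.14

Duration approximation: ΔP/P ≈ -D_mod · Δy = -10.21 × (+0.017) = -0.173570.
New price ≈ 83.66 × (1 - 0.173570) = 69.1391338.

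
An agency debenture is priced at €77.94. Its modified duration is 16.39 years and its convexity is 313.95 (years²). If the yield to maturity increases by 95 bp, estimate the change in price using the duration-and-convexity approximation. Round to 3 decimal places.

-€11.031

Duration effect: -D_mod·Δy = -16.39 × (+0.0095) = -0.155705
Convexity effect: ½·C·(Δy)² = 0.5 × 313.95 × (0.0095)² = +0.01416699375
ΔP/P ≈ -0.155705 + 0.01416699375 = -0.14153800625
ΔP ≈ 77.94 × (-0.14153800625) = -11.031472207125.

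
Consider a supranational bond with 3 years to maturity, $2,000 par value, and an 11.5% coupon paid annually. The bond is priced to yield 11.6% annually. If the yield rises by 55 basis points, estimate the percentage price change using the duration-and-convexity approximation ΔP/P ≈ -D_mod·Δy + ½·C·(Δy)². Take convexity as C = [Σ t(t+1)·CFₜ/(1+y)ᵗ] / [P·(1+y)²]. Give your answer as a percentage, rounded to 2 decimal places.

-1.32%

With y = 0.116:
  t   CF        PV=CF/(1+0.116)^t    t·PV        t(t+1)·PV
  1       230.00       206.0932       206.0932         412.1864
  2       230.00       184.6713       369.3426       1,108.0279
  3     2,230.00     1,604.3986     4,813.1959      19,252.7834
  Σ                  1,995.1631     5,388.6317      20,772.9977
P = 1,995.1631; D_Mac = 2.70085 yrs; D_mod = 2.42011 yrs; C = 8.35973.
Duration effect: -2.42011 × (+0.0055) = -0.013311
Convexity effect: 0.5 × 8.35973 × (0.0055)² = +0.0001264
ΔP/P ≈ -0.013311 + 0.0001264 = -0.013184 = -1.3184%.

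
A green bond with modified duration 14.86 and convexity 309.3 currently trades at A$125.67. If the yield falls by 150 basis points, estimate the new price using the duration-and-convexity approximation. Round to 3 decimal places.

A$158.055

Duration effect: -D_mod·Δy = -14.86 × (-0.015) = +0.222900
Convexity effect: ½·C·(Δy)² = 0.5 × 309.3 × (-0.015)² = +0.03479625
ΔP/P ≈ +0.222900 + 0.03479625 = +0.25769625
New price ≈ 125.67 × (1 + 0.25769625) = 158.0546877375.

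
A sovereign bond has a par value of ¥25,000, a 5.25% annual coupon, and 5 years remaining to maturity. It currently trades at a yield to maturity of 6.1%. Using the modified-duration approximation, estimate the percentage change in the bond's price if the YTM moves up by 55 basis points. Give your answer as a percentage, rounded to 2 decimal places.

-2.34%

Periodic yield y = 0.061. Modified duration first:
  t   CF        PV=CF/(1+0.061)^t    t·PV
  1     1,312.50     1,237.0405     1,237.0405
  2     1,312.50     1,165.9194     2,331.8389
  3     1,312.50     1,098.8873     3,296.6619
  4     1,312.50     1,035.7091     4,142.8363
  5    26,312.50    19,569.7462    97,848.7311
  Σ                 24,107.3026   108,857.1087
P = 24,107.3026; D_Mac = 4.51552 yrs; D_mod = 4.51552/(1+0.061) = 4.25591 yrs.
ΔP/P ≈ -D_mod · Δy = -4.25591 × (+0.0055) = -0.023408 = -2.3408%.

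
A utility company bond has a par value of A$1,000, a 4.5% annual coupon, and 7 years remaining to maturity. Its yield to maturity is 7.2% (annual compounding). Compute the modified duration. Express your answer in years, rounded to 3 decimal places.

5.669 years

Periodic yield y = 0.072. First find Macaulay duration:
  t   CF        PV=CF/(1+0.072)^t    t·PV
  1        45.00        41.9776        41.9776
  2        45.00        39.1582        78.3164
  3        45.00        36.5282       109.5846
  4        45.00        34.0748       136.2992
  5        45.00        31.7862       158.9310
  6        45.00        29.6513       177.9078
  7     1,045.00       642.3220     4,496.2540
  Σ                    855.4983     5,199.2706
P = 855.4983; Macaulay duration = 5,199.2706 / 855.4983 = 6.07748 years.
Modified duration = D_Mac / (1 + y) = 6.07748 / 1.072 = 5.66929 years.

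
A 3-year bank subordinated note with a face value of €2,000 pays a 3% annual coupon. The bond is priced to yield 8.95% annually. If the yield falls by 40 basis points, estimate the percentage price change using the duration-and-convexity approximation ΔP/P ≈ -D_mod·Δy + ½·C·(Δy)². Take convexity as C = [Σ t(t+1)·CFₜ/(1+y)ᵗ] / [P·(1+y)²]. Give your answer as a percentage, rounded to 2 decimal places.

+1.07%

With y = 0.0895:
  t   CF        PV=CF/(1+0.0895)^t    t·PV        t(t+1)·PV
  1        60.00        55.0711        55.0711         110.1423
  2        60.00        50.5472       101.0943         303.2830
  3     2,060.00     1,592.8890     4,778.6670      19,114.6682
  Σ                  1,698.5073     4,934.8325      19,528.0934
P = 1,698.5073; D_Mac = 2.90539 yrs; D_mod = 2.66672 yrs; C = 9.68585.
Duration effect: -2.66672 × (-0.004) = +0.010667
Convexity effect: 0.5 × 9.68585 × (-0.004)² = +0.0000775
ΔP/P ≈ +0.010667 + 0.0000775 = +0.010744 = +1.0744%.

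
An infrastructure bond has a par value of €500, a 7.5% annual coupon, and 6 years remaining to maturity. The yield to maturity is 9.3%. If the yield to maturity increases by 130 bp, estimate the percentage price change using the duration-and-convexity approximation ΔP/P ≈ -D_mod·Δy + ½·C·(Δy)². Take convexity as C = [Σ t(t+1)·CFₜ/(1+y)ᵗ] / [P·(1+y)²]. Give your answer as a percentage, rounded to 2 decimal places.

With y = 0.093:
  t   CF        PV=CF/(1+0.093)^t    t·PV        t(t+1)·PV
  1        37.50        34.3092        34.3092          68.6185
  2        37.50        31.3900        62.7799         188.3398
  3        37.50        28.7191        86.1573         344.6292
  4        37.50        26.2755       105.1019         525.5096
  5        37.50        24.0398       120.1989         721.1933
  6       537.50       315.2517     1,891.5105      13,240.5732
  Σ                    459.9853     2,300.0577      15,088.8636
P = 459.9853; D_Mac = 5.00029 yrs; D_mod = 4.57483 yrs; C = 27.45821.
Duration effect: -4.57483 × (+0.013) = -0.059473
Convexity effect: 0.5 × 27.45821 × (0.013)² = +0.0023202
ΔP/P ≈ -0.059473 + 0.0023202 = -0.057153 = -5.7153%.

-5.72%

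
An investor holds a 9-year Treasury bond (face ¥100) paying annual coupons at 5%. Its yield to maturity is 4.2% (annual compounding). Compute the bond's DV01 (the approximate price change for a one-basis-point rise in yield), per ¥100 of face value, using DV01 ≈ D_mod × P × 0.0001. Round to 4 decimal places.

Periodic yield y = 0.042.
  t   CF        PV=CF/(1+0.042)^t    t·PV
  1         5.00         4.7985         4.7985
  2         5.00         4.6051         9.2101
  3         5.00         4.4194        13.2583
  4         5.00         4.2413        16.9652
  5         5.00         4.0703        20.3517
  6         5.00         3.9063        23.4377
  7         5.00         3.7488        26.2418
  8         5.00         3.5977        28.7818
  9       105.00        72.5070       652.5628
  Σ                    105.8944       795.6080
P = 105.8944; D_Mac = 7.51322 yrs; D_mod = 7.21038 yrs.
DV01 ≈ 7.21038 × 105.8944 × 0.0001 = 0.076354.

¥0.0764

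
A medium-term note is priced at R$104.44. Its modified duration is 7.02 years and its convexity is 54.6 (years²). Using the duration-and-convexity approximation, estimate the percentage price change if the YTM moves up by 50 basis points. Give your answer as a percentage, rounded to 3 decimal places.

-3.442%

Duration effect: -D_mod·Δy = -7.02 × (+0.005) = -0.035100
Convexity effect: ½·C·(Δy)² = 0.5 × 54.6 × (0.005)² = +0.0006825
ΔP/P ≈ -0.035100 + 0.0006825 = -0.0344175
= -3.44175%.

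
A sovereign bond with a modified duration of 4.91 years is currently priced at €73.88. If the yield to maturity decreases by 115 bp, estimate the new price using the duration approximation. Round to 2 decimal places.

€78.05

Duration approximation: ΔP/P ≈ -D_mod · Δy = -4.91 × (-0.0115) = +0.056465.
New price ≈ 73.88 × (1 + 0.056465) = 78.0516342.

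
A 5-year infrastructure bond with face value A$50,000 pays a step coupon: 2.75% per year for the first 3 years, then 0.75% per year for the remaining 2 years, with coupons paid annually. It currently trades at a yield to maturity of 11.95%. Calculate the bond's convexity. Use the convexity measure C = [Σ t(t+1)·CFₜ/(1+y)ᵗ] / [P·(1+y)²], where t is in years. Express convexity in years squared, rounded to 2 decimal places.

21.94

With y = 0.1195:
  t   CF        PV=CF/(1+0.1195)^t    t·PV        t(t+1)·PV
  1     1,375.00     1,228.2269     1,228.2269       2,456.4538
  2     1,375.00     1,097.1209     2,194.2419       6,582.7256
  3     1,375.00       980.0098     2,940.0293      11,760.1172
  4       375.00       238.7453       954.9813       4,774.9065
  5    50,375.00    28,648.0173   143,240.0863     859,440.5176
  Σ                 32,192.1202   150,557.5656     885,014.7207
P = 32,192.1202.
Convexity = Σ t(t+1)·PV / [P·(1+y)²] = 885,014.7207 / (32,192.1202 × 1.253280) = 21.93576.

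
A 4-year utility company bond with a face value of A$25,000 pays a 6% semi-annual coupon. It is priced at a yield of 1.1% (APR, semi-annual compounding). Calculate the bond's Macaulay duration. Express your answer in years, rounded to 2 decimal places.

3.65 years

Periodic yield y = 0.0055. Discount each cash flow and weight by its period:
  t   CF        PV=CF/(1+0.0055)^t    t·PV
  1       750.00       745.8976       745.8976
  2       750.00       741.8176     1,483.6351
  3       750.00       737.7599     2,213.2797
  4       750.00       733.7244     2,934.8976
  5       750.00       729.7110     3,648.5550
  6       750.00       725.7195     4,354.3172
  7       750.00       721.7499     5,052.2494
  8    25,750.00    24,644.5353   197,156.2826
  Σ                 29,780.9152   217,589.1141
Price P = Σ PV = 29,780.9152.
Macaulay duration = Σ(t·PV) / P = 217,589.1141 / 29,780.9152 = 7.30633 half-year periods.
In years: 7.30633 / 2 = 3.65316 years.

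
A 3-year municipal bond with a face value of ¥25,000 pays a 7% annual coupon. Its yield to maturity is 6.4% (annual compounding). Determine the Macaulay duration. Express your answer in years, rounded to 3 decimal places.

Periodic yield y = 0.064. Discount each cash flow and weight by its year:
  t   CF        PV=CF/(1+0.064)^t    t·PV
  1     1,750.00     1,644.7368     1,644.7368
  2     1,750.00     1,545.8053     3,091.6106
  3    26,750.00    22,207.4607    66,622.3821
  Σ                 25,398.0029    71,358.7296
Price P = Σ PV = 25,398.0029.
Macaulay duration = Σ(t·PV) / P = 71,358.7296 / 25,398.0029 = 2.80962 years.

2.810 years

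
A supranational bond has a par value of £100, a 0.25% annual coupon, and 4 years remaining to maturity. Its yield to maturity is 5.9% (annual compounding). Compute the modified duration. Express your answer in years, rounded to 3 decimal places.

3.761 years

Periodic yield y = 0.059. First find Macaulay duration:
  t   CF        PV=CF/(1+0.059)^t    t·PV
  1         0.25         0.2361         0.2361
  2         0.25         0.2229         0.4458
  3         0.25         0.2105         0.6315
  4       100.25        79.7077       318.8310
  Σ                     80.3772       320.1444
P = 80.3772; Macaulay duration = 320.1444 / 80.3772 = 3.98302 years.
Modified duration = D_Mac / (1 + y) = 3.98302 / 1.059 = 3.76112 years.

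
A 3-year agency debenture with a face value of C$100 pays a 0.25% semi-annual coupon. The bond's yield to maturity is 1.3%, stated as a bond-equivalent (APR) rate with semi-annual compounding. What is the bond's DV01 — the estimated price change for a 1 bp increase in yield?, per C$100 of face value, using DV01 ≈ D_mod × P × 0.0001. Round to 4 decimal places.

C$0.0288

Periodic yield y = 0.0065.
  t   CF        PV=CF/(1+0.0065)^t    t·PV
  1        0.125         0.1242         0.1242
  2        0.125         0.1234         0.2468
  3        0.125         0.1226         0.3678
  4        0.125         0.1218         0.4872
  5        0.125         0.1210         0.6051
  6      100.125        96.3074       577.8447
  Σ                     96.9204       579.6757
P = 96.9204; D_Mac = 5.98094 half-year periods = 2.99047 yrs; D_mod = 2.97116 yrs.
DV01 ≈ 2.97116 × 96.9204 × 0.0001 = 0.028797.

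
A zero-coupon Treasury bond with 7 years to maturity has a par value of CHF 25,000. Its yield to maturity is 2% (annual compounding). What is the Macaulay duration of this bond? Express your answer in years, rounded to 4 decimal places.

A zero-coupon bond has a single cash flow at maturity, so its Macaulay duration equals its maturity: 7 years.

7.0000 years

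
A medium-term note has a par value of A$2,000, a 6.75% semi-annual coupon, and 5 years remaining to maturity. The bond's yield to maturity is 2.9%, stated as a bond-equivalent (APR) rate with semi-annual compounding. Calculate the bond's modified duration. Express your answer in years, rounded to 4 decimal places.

4.3255 years

Periodic yield y = 0.0145. First find Macaulay duration:
  t   CF        PV=CF/(1+0.0145)^t    t·PV
  1        67.50        66.5352        66.5352
  2        67.50        65.5843       131.1685
  3        67.50        64.6469       193.9407
  4        67.50        63.7229       254.8916
  5        67.50        62.8121       314.0606
  6        67.50        61.9144       371.4862
  7        67.50        61.0294       427.2061
  8        67.50        60.1572       481.2573
  9        67.50        59.2974       533.6762
  10    2,067.50     1,790.2967    17,902.9667
  Σ                  2,355.9964    20,677.1893
P = 2,355.9964; Macaulay duration = 20,677.1893 / 2,355.9964 = 8.77641 half-year periods = 4.38820 years.
Modified duration = D_Mac / (1 + y) = 4.38820 / 1.0145 = 4.32549 years.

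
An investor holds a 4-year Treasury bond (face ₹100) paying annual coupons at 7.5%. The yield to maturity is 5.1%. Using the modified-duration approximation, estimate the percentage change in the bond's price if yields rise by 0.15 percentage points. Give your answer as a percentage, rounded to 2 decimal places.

-0.52%

Periodic yield y = 0.051. Modified duration first:
  t   CF        PV=CF/(1+0.051)^t    t·PV
  1         7.50         7.1361         7.1361
  2         7.50         6.7898        13.5796
  3         7.50         6.4603        19.3809
  4       107.50        88.1044       352.4176
  Σ                    108.4905       392.5141
P = 108.4905; D_Mac = 3.61796 yrs; D_mod = 3.61796/(1+0.051) = 3.44239 yrs.
ΔP/P ≈ -D_mod · Δy = -3.44239 × (+0.0015) = -0.005164 = -0.5164%.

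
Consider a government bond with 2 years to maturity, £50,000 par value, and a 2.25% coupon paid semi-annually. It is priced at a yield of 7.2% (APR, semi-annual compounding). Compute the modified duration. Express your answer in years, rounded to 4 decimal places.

1.8967 years

Periodic yield y = 0.036. First find Macaulay duration:
  t   CF        PV=CF/(1+0.036)^t    t·PV
  1       562.50       542.9537       542.9537
  2       562.50       524.0866     1,048.1731
  3       562.50       505.8751     1,517.6252
  4    50,562.50    43,892.4191   175,569.6764
  Σ                 45,465.3344   178,678.4283
P = 45,465.3344; Macaulay duration = 178,678.4283 / 45,465.3344 = 3.92999 half-year periods = 1.96500 years.
Modified duration = D_Mac / (1 + y) = 1.96500 / 1.036 = 1.89671 years.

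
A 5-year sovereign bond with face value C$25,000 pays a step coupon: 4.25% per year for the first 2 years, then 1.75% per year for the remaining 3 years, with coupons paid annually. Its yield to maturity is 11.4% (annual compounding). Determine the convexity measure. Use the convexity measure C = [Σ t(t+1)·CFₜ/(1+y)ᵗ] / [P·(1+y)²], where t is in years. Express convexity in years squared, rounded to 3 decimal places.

21.566

With y = 0.114:
  t   CF        PV=CF/(1+0.114)^t    t·PV        t(t+1)·PV
  1     1,062.50       953.7702       953.7702       1,907.5404
  2     1,062.50       856.1671     1,712.3343       5,137.0029
  3       437.50       316.4627       949.3880       3,797.5520
  4       437.50       284.0778     1,136.3112       5,681.5560
  5    25,437.50    14,826.8356    74,134.1780     444,805.0683
  Σ                 17,237.3134    78,885.9817     461,328.7195
P = 17,237.3134.
Convexity = Σ t(t+1)·PV / [P·(1+y)²] = 461,328.7195 / (17,237.3134 × 1.240996) = 21.56605.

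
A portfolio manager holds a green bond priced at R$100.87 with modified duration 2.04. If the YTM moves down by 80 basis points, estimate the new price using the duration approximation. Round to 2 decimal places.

R$102.52

Duration approximation: ΔP/P ≈ -D_mod · Δy = -2.04 × (-0.008) = +0.016320.
New price ≈ 100.87 × (1 + 0.016320) = 102.5161984.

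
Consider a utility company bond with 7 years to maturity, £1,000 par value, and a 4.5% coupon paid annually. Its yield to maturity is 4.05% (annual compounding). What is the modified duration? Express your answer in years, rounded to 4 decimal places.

5.9306 years

Periodic yield y = 0.0405. First find Macaulay duration:
  t   CF        PV=CF/(1+0.0405)^t    t·PV
  1        45.00        43.2484        43.2484
  2        45.00        41.5651        83.1301
  3        45.00        39.9472       119.8416
  4        45.00        38.3923       153.5692
  5        45.00        36.8979       184.4897
  6        45.00        35.4617       212.7704
  7     1,045.00       791.4467     5,540.1272
  Σ                  1,026.9594     6,337.1767
P = 1,026.9594; Macaulay duration = 6,337.1767 / 1,026.9594 = 6.17082 years.
Modified duration = D_Mac / (1 + y) = 6.17082 / 1.0405 = 5.93062 years.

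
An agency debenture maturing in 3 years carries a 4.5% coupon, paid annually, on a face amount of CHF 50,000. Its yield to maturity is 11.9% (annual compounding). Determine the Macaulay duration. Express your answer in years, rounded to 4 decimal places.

2.8584 years

Periodic yield y = 0.119. Discount each cash flow and weight by its year:
  t   CF        PV=CF/(1+0.119)^t    t·PV
  1     2,250.00     2,010.7239     2,010.7239
  2     2,250.00     1,796.8935     3,593.7871
  3    52,250.00    37,290.3136   111,870.9407
  Σ                 41,097.9310   117,475.4516
Price P = Σ PV = 41,097.9310.
Macaulay duration = Σ(t·PV) / P = 117,475.4516 / 41,097.9310 = 2.85843 years.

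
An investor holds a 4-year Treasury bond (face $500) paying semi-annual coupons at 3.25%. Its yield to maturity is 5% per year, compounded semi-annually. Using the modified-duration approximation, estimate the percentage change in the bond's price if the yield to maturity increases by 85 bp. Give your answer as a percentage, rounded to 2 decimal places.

Periodic yield y = 0.025. Modified duration first:
  t   CF        PV=CF/(1+0.025)^t    t·PV
  1        8.125         7.9268         7.9268
  2        8.125         7.7335        15.4670
  3        8.125         7.5449        22.6346
  4        8.125         7.3608        29.4434
  5        8.125         7.1813        35.9066
  6        8.125         7.0062        42.0370
  7        8.125         6.8353        47.8470
  8      508.125       417.0419     3,336.3348
  Σ                    468.6306     3,537.5971
P = 468.6306; D_Mac = 7.54880 half-year periods = 3.77440 yrs; D_mod = 3.77440/(1+0.025) = 3.68234 yrs.
ΔP/P ≈ -D_mod · Δy = -3.68234 × (+0.0085) = -0.031300 = -3.1300%.

-3.13%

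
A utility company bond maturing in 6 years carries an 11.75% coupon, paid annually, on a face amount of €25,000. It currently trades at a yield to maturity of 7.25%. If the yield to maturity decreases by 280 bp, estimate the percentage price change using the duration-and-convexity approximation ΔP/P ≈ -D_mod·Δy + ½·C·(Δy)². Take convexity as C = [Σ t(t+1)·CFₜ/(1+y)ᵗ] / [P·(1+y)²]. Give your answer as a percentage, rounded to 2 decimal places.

+13.47%

With y = 0.0725:
  t   CF        PV=CF/(1+0.0725)^t    t·PV        t(t+1)·PV
  1     2,937.50     2,738.9277     2,738.9277       5,477.8555
  2     2,937.50     2,553.7788     5,107.5576      15,322.6727
  3     2,937.50     2,381.1457     7,143.4371      28,573.7486
  4     2,937.50     2,220.1825     8,880.7299      44,403.6497
  5     2,937.50     2,070.1002    10,350.5011      62,103.0065
  6    27,937.50    18,357.0857   110,142.5142     770,997.5992
  Σ                 30,321.2206   144,363.6676     926,878.5321
P = 30,321.2206; D_Mac = 4.76114 yrs; D_mod = 4.43929 yrs; C = 26.57551.
Duration effect: -4.43929 × (-0.028) = +0.124300
Convexity effect: 0.5 × 26.57551 × (-0.028)² = +0.0104176
ΔP/P ≈ +0.124300 + 0.0104176 = +0.134718 = +13.4718%.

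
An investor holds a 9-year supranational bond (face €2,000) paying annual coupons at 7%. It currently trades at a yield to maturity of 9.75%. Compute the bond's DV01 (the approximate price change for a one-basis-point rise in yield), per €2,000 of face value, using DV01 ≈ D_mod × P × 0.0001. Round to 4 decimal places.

Periodic yield y = 0.0975.
  t   CF        PV=CF/(1+0.0975)^t    t·PV
  1       140.00       127.5626       127.5626
  2       140.00       116.2302       232.4604
  3       140.00       105.9045       317.7135
  4       140.00        96.4961       385.9845
  5       140.00        87.9236       439.6179
  6       140.00        80.1126       480.6756
  7       140.00        72.9955       510.9688
  8       140.00        66.5107       532.0860
  9     2,140.00       926.3455     8,337.1098
  Σ                  1,680.0815    11,364.1792
P = 1,680.0815; D_Mac = 6.76406 yrs; D_mod = 6.16316 yrs.
DV01 ≈ 6.16316 × 1,680.0815 × 0.0001 = 1.035461.

€1.0355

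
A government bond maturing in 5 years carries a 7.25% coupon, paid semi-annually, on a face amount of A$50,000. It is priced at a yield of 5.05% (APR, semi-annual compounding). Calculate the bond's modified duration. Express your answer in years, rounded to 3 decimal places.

4.214 years

Periodic yield y = 0.02525. First find Macaulay duration:
  t   CF        PV=CF/(1+0.02525)^t    t·PV
  1     1,812.50     1,767.8615     1,767.8615
  2     1,812.50     1,724.3224     3,448.6447
  3     1,812.50     1,681.8555     5,045.5665
  4     1,812.50     1,640.4345     6,561.7381
  5     1,812.50     1,600.0337     8,000.1684
  6     1,812.50     1,560.6278     9,363.7670
  7     1,812.50     1,522.1925    10,655.3473
  8     1,812.50     1,484.7037    11,877.6296
  9     1,812.50     1,448.1382    13,033.2439
  10   51,812.50    40,377.2529   403,772.5293
  Σ                 54,807.4227   473,526.4964
P = 54,807.4227; Macaulay duration = 473,526.4964 / 54,807.4227 = 8.63982 half-year periods = 4.31991 years.
Modified duration = D_Mac / (1 + y) = 4.31991 / 1.02525 = 4.21352 years.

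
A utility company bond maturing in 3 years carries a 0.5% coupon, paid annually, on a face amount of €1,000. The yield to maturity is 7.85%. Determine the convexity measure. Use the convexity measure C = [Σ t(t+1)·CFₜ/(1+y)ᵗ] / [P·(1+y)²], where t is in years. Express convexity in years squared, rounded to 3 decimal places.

10.240

With y = 0.0785:
  t   CF        PV=CF/(1+0.0785)^t    t·PV        t(t+1)·PV
  1         5.00         4.6361         4.6361           9.2721
  2         5.00         4.2986         8.5973          25.7918
  3     1,005.00       801.1348     2,403.4045       9,613.6180
  Σ                    810.0695     2,416.6378       9,648.6819
P = 810.0695.
Convexity = Σ t(t+1)·PV / [P·(1+y)²] = 9,648.6819 / (810.0695 × 1.163162) = 10.24013.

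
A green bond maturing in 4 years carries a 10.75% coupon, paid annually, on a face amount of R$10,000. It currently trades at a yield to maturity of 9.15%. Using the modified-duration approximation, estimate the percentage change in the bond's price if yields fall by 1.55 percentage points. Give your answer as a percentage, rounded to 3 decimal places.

+4.926%

Periodic yield y = 0.0915. Modified duration first:
  t   CF        PV=CF/(1+0.0915)^t    t·PV
  1     1,075.00       984.8832       984.8832
  2     1,075.00       902.3208     1,804.6417
  3     1,075.00       826.6796     2,480.0389
  4    11,075.00     7,802.7694    31,211.0778
  Σ                 10,516.6531    36,480.6416
P = 10,516.6531; D_Mac = 3.46885 yrs; D_mod = 3.46885/(1+0.0915) = 3.17805 yrs.
ΔP/P ≈ -D_mod · Δy = -3.17805 × (-0.0155) = +0.049260 = +4.9260%.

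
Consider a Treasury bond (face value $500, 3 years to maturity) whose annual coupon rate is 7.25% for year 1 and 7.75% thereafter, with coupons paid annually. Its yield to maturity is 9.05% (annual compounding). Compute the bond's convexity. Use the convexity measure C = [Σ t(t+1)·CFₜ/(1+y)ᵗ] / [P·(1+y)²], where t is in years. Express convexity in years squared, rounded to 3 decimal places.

9.168

With y = 0.0905:
  t   CF        PV=CF/(1+0.0905)^t    t·PV        t(t+1)·PV
  1        36.25        33.2416        33.2416          66.4833
  2        38.75        32.5852        65.1704         195.5112
  3       538.75       415.4419     1,246.3256       4,985.3025
  Σ                    481.2687     1,344.7377       5,247.2970
P = 481.2687.
Convexity = Σ t(t+1)·PV / [P·(1+y)²] = 5,247.2970 / (481.2687 × 1.189190) = 9.16847.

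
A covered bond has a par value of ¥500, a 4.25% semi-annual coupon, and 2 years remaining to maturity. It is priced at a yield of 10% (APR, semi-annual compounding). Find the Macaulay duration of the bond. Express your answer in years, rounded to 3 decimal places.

Periodic yield y = 0.05. Discount each cash flow and weight by its period:
  t   CF        PV=CF/(1+0.05)^t    t·PV
  1       10.625        10.1190        10.1190
  2       10.625         9.6372        19.2744
  3       10.625         9.1783        27.5348
  4      510.625       420.0925     1,680.3698
  Σ                    449.0270     1,737.2981
Price P = Σ PV = 449.0270.
Macaulay duration = Σ(t·PV) / P = 1,737.2981 / 449.0270 = 3.86903 half-year periods.
In years: 3.86903 / 2 = 1.93451 years.

1.935 years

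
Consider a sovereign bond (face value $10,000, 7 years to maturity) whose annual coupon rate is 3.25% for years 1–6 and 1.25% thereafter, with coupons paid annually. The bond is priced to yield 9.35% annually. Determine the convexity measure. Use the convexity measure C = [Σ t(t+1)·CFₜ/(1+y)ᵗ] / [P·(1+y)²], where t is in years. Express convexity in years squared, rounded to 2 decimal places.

39.90

With y = 0.0935:
  t   CF        PV=CF/(1+0.0935)^t    t·PV        t(t+1)·PV
  1       325.00       297.2108       297.2108         594.4216
  2       325.00       271.7977       543.5954       1,630.7862
  3       325.00       248.5576       745.6727       2,982.6909
  4       325.00       227.3046       909.2184       4,546.0919
  5       325.00       207.8689     1,039.3443       6,236.0657
  6       325.00       190.0950     1,140.5698       7,983.9889
  7    10,125.00     5,415.8113    37,910.6788     303,285.4301
  Σ                  6,858.6457    42,586.2902     327,259.4753
P = 6,858.6457.
Convexity = Σ t(t+1)·PV / [P·(1+y)²] = 327,259.4753 / (6,858.6457 × 1.195742) = 39.90399.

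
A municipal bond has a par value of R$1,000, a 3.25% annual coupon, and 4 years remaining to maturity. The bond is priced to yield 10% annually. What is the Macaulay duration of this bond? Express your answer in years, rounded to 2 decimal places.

3.79 years

Periodic yield y = 0.1. Discount each cash flow and weight by its year:
  t   CF        PV=CF/(1+0.1)^t    t·PV
  1        32.50        29.5455        29.5455
  2        32.50        26.8595        53.7190
  3        32.50        24.4177        73.2532
  4     1,032.50       705.2114     2,820.8456
  Σ                    786.0341     2,977.3632
Price P = Σ PV = 786.0341.
Macaulay duration = Σ(t·PV) / P = 2,977.3632 / 786.0341 = 3.78783 years.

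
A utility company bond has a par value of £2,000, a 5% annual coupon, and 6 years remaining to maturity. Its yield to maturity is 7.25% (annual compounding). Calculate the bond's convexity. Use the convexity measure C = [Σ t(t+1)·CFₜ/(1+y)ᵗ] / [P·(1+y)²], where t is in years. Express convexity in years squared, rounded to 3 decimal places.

30.774

With y = 0.0725:
  t   CF        PV=CF/(1+0.0725)^t    t·PV        t(t+1)·PV
  1       100.00        93.2401        93.2401         186.4802
  2       100.00        86.9371       173.8743         521.6229
  3       100.00        81.0603       243.1808         972.7234
  4       100.00        75.5807       302.3227       1,511.6136
  5       100.00        70.4715       352.3575       2,114.1449
  6     2,100.00     1,379.8615     8,279.1689      57,954.1820
  Σ                  1,787.1512     9,444.1443      63,260.7669
P = 1,787.1512.
Convexity = Σ t(t+1)·PV / [P·(1+y)²] = 63,260.7669 / (1,787.1512 × 1.150256) = 30.77362.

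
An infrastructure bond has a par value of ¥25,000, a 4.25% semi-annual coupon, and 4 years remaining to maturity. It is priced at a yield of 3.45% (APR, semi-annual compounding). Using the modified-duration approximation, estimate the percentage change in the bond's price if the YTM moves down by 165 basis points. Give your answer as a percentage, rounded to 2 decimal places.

+6.04%

Periodic yield y = 0.01725. Modified duration first:
  t   CF        PV=CF/(1+0.01725)^t    t·PV
  1       531.25       522.2413       522.2413
  2       531.25       513.3854     1,026.7709
  3       531.25       504.6797     1,514.0391
  4       531.25       496.1216     1,984.4865
  5       531.25       487.7086     2,438.5432
  6       531.25       479.4383     2,876.6300
  7       531.25       471.3083     3,299.1578
  8    25,531.25    22,266.4248   178,131.3983
  Σ                 25,741.3081   191,793.2671
P = 25,741.3081; D_Mac = 7.45080 half-year periods = 3.72540 yrs; D_mod = 3.72540/(1+0.01725) = 3.66223 yrs.
ΔP/P ≈ -D_mod · Δy = -3.66223 × (-0.0165) = +0.060427 = +6.0427%.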